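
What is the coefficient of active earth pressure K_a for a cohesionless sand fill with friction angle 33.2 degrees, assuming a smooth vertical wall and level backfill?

0.292

K_a = (1 − sin φ)/(1 + sin φ) = (1 − sin 33.2°)/(1 + sin 33.2°) = 0.2924.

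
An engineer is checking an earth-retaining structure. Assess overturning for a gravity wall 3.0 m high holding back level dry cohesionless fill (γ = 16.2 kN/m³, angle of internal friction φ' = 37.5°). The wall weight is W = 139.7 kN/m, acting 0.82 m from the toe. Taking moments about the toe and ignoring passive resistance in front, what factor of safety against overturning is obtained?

6.46

K_a = tan²(45° − 37.5°/2) = 0.2432.
P_a = ½K_aγH² = 0.5×0.2432×16.2×3.0² = 17.73 kN/m, acting at H/3 = 1.000 m above the base.
Overturning moment M_o = P_a × H/3 = 17.73 × 1.000 = 17.73.
Resisting moment M_r = W × 0.82 = 139.7 × 0.82 = 114.6.
FS_overturning = M_r/M_o = 114.6/17.73 = 6.461.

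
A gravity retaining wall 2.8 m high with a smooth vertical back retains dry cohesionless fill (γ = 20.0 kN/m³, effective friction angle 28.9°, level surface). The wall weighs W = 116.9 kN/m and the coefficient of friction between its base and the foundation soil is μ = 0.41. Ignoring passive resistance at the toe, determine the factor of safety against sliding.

K_a = tan²(45° − 28.9°/2) = 0.3484.
P_a = ½K_aγH² = 0.5×0.3484×20.0×2.8² = 27.31 kN/m, acting at H/3 = 0.9333 m above the base.
FS_sliding = μW / P_a = 0.41×116.9 / 27.31 = 1.755.

1.75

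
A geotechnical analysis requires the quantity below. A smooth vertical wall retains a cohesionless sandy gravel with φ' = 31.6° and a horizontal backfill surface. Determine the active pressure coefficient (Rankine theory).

0.312

K_a = (1 − sin φ)/(1 + sin φ) = (1 − sin 31.6°)/(1 + sin 31.6°) = 0.3123.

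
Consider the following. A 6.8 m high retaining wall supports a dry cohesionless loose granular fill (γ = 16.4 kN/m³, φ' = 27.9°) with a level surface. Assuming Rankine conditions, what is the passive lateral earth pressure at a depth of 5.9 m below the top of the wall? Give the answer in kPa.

K_p = (1 + sin φ)/(1 − sin φ) = 2.759.
σ_h = K_p γ z = 2.759 × 16.4 × 5.9 = 267.0 kPa.

267 kPa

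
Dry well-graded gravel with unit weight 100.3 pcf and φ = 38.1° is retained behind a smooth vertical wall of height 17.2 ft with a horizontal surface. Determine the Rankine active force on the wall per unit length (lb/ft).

3510 lb/ft

K_a = tan²(45° − φ/2) = 0.2368.
P_a = ½ K_a γ H² = 0.5 × 0.2368 × 100.3 × 17.2² = 3514 lb/ft.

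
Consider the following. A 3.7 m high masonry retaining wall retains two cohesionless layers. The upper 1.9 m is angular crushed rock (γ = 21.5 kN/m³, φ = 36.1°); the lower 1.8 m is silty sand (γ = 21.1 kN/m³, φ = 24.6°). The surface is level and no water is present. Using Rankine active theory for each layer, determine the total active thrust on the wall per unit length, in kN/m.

K_a1 = tan²(45°−36.1°/2) = 0.2585; K_a2 = tan²(45°−24.6°/2) = 0.4121.
Layer 1: σ at base = K_a1 γ₁ h₁ = 10.56 kPa; P₁ = ½×10.56×1.9 = 10.03.
Layer 2: σ_v at top = γ₁h₁ = 40.85; σ_h top = K_a2×40.85 = 16.84; σ_h base = K_a2×(40.85+21.1×1.8) = 32.49.
P₂ = ½(16.84+32.49)×1.8 = 44.39. Total P_a = 10.03+44.39 = 54.43 kN/m.

54.4 kN/m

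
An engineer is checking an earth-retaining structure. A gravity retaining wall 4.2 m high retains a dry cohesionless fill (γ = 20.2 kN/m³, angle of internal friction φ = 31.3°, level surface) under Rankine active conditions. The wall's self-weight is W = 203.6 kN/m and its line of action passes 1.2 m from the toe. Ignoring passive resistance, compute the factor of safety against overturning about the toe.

K_a = tan²(45° − 31.3°/2) = 0.3162.
P_a = ½K_aγH² = 0.5×0.3162×20.2×4.2² = 56.34 kN/m, acting at H/3 = 1.400 m above the base.
Overturning moment M_o = P_a × H/3 = 56.34 × 1.400 = 78.87.
Resisting moment M_r = W × 1.2 = 203.6 × 1.2 = 244.3.
FS_overturning = M_r/M_o = 244.3/78.87 = 3.098.

3.10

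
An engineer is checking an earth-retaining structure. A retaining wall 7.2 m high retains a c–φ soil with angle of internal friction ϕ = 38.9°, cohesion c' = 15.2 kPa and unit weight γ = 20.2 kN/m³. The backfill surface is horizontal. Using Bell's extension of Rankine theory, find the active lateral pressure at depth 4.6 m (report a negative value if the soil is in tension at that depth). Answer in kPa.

K_a = (1 − sin φ)/(1 + sin φ) = 0.2285.
σ_a = K_a γ z − 2c√K_a = 0.2285×20.2×4.6 − 2×15.2×0.4780 = 6.702 kPa.

6.70 kPa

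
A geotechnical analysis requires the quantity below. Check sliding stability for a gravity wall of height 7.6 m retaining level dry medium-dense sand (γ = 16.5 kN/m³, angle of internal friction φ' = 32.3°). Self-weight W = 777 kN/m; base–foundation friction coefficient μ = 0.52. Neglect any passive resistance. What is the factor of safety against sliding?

2.79

K_a = tan²(45° − 32.3°/2) = 0.3035.
P_a = ½K_aγH² = 0.5×0.3035×16.5×7.6² = 144.6 kN/m, acting at H/3 = 2.533 m above the base.
FS_sliding = μW / P_a = 0.52×777 / 144.6 = 2.794.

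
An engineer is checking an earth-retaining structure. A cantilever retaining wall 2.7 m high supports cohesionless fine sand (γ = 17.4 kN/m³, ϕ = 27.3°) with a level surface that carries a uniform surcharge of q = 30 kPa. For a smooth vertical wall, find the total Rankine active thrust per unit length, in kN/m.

53.6 kN/m

K_a = tan²(45° − φ/2) = 0.3711.
Soil triangle: ½ K_a γ H² = 0.5×0.3711×17.4×2.7² = 23.54 kN/m.
Surcharge rectangle: K_a q H = 0.3711×30×2.7 = 30.06 kN/m.
Total = 23.54 + 30.06 = 53.60 kN/m.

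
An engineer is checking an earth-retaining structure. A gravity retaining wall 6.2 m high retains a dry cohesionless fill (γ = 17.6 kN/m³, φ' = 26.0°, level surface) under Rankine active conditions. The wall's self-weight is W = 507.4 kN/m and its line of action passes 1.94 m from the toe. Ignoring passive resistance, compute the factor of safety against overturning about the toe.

3.61

K_a = tan²(45° − 26.0°/2) = 0.3905.
P_a = ½K_aγH² = 0.5×0.3905×17.6×6.2² = 132.1 kN/m, acting at H/3 = 2.067 m above the base.
Overturning moment M_o = P_a × H/3 = 132.1 × 2.067 = 273.0.
Resisting moment M_r = W × 1.94 = 507.4 × 1.94 = 984.4.
FS_overturning = M_r/M_o = 984.4/273.0 = 3.606.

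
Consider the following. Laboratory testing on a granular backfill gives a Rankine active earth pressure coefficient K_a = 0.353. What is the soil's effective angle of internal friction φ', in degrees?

K_a = tan²(45° − φ/2) ⇒ 45° − φ/2 = arctan(√0.353) = 30.72°.
φ = 2(45° − 30.72°) = 28.57°.

28.6°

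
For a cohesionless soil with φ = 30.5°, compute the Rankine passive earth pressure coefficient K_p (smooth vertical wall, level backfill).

K_p = (1 + sin φ)/(1 − sin φ) = tan²(45° + 30.5°/2) = 3.061.

3.06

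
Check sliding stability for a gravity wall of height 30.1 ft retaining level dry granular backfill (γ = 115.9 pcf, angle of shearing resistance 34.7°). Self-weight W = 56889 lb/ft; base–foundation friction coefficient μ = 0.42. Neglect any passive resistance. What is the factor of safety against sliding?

K_a = tan²(45° − 34.7°/2) = 0.2745.
P_a = ½K_aγH² = 0.5×0.2745×115.9×30.1² = 14410 lb/ft, acting at H/3 = 10.03 ft above the base.
FS_sliding = μW / P_a = 0.42×56889 / 14410 = 1.658.

1.66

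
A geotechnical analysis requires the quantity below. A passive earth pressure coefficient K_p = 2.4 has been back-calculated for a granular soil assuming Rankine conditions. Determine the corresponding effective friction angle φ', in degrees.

24.3°

K_p = (1+sin φ)/(1−sin φ) ⇒ sin φ = (K_p − 1)/(K_p + 1) = 0.4118.
φ = arcsin(0.4118) = 24.32°.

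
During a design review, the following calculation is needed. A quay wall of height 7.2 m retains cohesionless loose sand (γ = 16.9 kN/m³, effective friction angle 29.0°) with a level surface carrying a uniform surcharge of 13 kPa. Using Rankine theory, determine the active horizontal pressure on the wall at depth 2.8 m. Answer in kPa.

K_a = (1 − sin φ)/(1 + sin φ) = 0.3470.
σ_v = γz + q = 16.9 × 2.8 + 13 = 60.32 kPa.
σ_h = K_a σ_v = 0.3470 × 60.32 = 20.93 kPa.

20.9 kPa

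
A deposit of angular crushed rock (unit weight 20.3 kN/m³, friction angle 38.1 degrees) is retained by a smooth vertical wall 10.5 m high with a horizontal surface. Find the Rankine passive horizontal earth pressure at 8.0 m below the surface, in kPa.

K_p = (1 + sin φ)/(1 − sin φ) = 4.222.
σ_h = K_p γ z = 4.222 × 20.3 × 8.0 = 685.7 kPa.

686 kPa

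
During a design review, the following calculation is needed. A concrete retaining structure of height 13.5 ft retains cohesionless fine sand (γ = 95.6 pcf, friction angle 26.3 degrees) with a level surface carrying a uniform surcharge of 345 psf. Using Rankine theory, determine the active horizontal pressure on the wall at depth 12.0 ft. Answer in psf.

K_a = (1 − sin φ)/(1 + sin φ) = 0.3859.
σ_v = γz + q = 95.6 × 12.0 + 345 = 1492 psf.
σ_h = K_a σ_v = 0.3859 × 1492 = 575.9 psf.

576 psf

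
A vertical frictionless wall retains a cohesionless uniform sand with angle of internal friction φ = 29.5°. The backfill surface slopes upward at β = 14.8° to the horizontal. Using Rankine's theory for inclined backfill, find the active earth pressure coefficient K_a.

0.380

K_a = cos β · (cos β − √(cos²β − cos²φ)) / (cos β + √(cos²β − cos²φ)).
cos β = 0.9668, cos φ = 0.8704, √(cos²β − cos²φ) = 0.4210.
K_a = 0.9668 × (0.9668 − 0.4210)/(0.9668 + 0.4210) = 0.3803.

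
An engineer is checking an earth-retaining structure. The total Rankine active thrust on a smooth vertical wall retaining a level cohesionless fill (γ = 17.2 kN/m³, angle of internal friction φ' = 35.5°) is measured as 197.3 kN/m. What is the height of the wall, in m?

K_a = 0.2653. P_a = ½ K_a γ H² ⇒ H = √(2P_a/(K_a γ)).
H = √(2×197.3/(0.2653×17.2)) = 9.300 m.

9.30 m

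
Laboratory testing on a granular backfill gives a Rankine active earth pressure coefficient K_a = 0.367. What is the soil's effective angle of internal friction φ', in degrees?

27.6°

K_a = tan²(45° − φ/2) ⇒ 45° − φ/2 = arctan(√0.367) = 31.21°.
φ = 2(45° − 31.21°) = 27.58°.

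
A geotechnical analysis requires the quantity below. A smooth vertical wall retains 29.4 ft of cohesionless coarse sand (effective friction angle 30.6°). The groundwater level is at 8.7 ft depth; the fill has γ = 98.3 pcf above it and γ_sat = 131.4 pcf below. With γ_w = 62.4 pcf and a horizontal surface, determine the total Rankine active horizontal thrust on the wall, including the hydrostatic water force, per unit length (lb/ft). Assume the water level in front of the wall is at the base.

25100 lb/ft

K_a = tan²(45° − φ/2) = 0.3253.
γ' = 131.4 − 62.4 = 69.00 pcf. Depth below WT = 20.7 ft.
σ'_h at WT = K_a γ d_w = 278.2 psf; at base = 278.2 + K_a γ' × 20.7 = 742.9 psf.
P₁ (0–8.7 ft) = ½×278.2×8.7 = 1210. P₂ (8.7–29.4 ft) = ½(278.2+742.9)×20.7 = 10570.
P_w = ½ γ_w h₂² = 0.5×62.4×20.7² = 13370. Total = 1210+10570+13370 = 25150 lb/ft.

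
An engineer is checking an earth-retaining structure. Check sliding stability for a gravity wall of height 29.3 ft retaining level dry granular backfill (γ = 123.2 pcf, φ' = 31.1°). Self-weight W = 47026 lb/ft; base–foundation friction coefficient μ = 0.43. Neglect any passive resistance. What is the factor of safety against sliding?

K_a = tan²(45° − 31.1°/2) = 0.3188.
P_a = ½K_aγH² = 0.5×0.3188×123.2×29.3² = 16860 lb/ft, acting at H/3 = 9.767 ft above the base.
FS_sliding = μW / P_a = 0.43×47026 / 16860 = 1.199.

1.20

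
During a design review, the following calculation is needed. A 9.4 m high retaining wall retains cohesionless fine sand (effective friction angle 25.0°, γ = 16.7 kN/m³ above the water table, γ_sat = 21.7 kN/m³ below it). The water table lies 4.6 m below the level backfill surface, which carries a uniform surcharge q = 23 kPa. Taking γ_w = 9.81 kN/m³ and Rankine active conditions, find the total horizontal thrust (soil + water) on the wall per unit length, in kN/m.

K_a = tan²(45° − φ/2) = 0.4059.
γ' = 21.7 − 9.81 = 11.89 kN/m³. h₂ = H − d_w = 4.8 m.
σ'_h: at surface K_a·q = 9.335; at WT K_a(q+γd_w) = 40.51; at base K_a(q+γd_w+γ'h₂) = 63.68 kPa.
P₁ = ½(9.335+40.51)×4.6 = 114.6; P₂ = ½(40.51+63.68)×4.8 = 250.1; P_w = ½γ_w h₂² = 113.0.
Total = 114.6+250.1+113.0 = 477.7 kN/m.

478 kN/m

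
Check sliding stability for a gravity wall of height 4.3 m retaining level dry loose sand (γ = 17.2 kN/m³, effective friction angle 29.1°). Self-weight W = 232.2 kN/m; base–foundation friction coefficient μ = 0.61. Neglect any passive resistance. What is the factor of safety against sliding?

2.58

K_a = tan²(45° − 29.1°/2) = 0.3456.
P_a = ½K_aγH² = 0.5×0.3456×17.2×4.3² = 54.95 kN/m, acting at H/3 = 1.433 m above the base.
FS_sliding = μW / P_a = 0.61×232.2 / 54.95 = 2.577.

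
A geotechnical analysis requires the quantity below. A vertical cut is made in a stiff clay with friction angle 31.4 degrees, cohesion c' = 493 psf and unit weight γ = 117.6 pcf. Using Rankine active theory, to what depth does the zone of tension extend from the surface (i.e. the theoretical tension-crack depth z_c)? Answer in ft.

14.9 ft

K_a = tan²(45° − 31.4°/2) = 0.3149; √K_a = 0.5612.
The active pressure is zero where K_a γ z = 2c√K_a, so z_c = 2c/(γ√K_a) = 2×493/(117.6×0.5612) = 14.94 ft.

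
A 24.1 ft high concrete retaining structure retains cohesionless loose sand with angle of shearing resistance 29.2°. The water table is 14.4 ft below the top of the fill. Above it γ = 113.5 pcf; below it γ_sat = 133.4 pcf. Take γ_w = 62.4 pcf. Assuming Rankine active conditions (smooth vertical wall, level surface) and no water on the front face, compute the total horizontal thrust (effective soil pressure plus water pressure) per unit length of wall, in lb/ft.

K_a = tan²(45° − φ/2) = 0.3442.
γ' = 133.4 − 62.4 = 71.00 pcf. Depth below WT = 9.7 ft.
σ'_h at WT = K_a γ d_w = 562.6 psf; at base = 562.6 + K_a γ' × 9.7 = 799.6 psf.
P₁ (0–14.4 ft) = ½×562.6×14.4 = 4051. P₂ (14.4–24.1 ft) = ½(562.6+799.6)×9.7 = 6607.
P_w = ½ γ_w h₂² = 0.5×62.4×9.7² = 2936. Total = 4051+6607+2936 = 13590 lb/ft.

13600 lb/ft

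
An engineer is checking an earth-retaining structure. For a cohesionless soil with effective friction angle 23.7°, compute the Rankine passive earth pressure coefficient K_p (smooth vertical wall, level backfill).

K_p = (1 + sin φ)/(1 − sin φ) = tan²(45° + 23.7°/2) = 2.344.

2.34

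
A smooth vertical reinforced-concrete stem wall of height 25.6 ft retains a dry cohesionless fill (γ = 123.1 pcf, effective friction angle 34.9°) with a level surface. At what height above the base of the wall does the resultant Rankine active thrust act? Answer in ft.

K_a = 0.2721.
The pressure distribution is triangular, so the resultant acts at H/3 above the base = 25.6/3 = 8.533 ft.

8.53 ft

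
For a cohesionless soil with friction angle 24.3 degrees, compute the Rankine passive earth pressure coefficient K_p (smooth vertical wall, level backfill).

2.40

K_p = (1 + sin φ)/(1 − sin φ) = tan²(45° + 24.3°/2) = 2.399.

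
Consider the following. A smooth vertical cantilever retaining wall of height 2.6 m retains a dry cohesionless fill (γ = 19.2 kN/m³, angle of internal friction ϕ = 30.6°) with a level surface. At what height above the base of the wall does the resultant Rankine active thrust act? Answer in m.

K_a = 0.3253.
The pressure distribution is triangular, so the resultant acts at H/3 above the base = 2.6/3 = 0.8667 m.

0.867 m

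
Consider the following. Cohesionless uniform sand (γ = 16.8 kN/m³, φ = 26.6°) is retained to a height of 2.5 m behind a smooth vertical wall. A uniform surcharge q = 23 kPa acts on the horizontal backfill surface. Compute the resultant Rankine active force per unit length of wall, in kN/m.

42.0 kN/m

K_a = tan²(45° − φ/2) = 0.3814.
Soil triangle: ½ K_a γ H² = 0.5×0.3814×16.8×2.5² = 20.03 kN/m.
Surcharge rectangle: K_a q H = 0.3814×23×2.5 = 21.93 kN/m.
Total = 20.03 + 21.93 = 41.96 kN/m.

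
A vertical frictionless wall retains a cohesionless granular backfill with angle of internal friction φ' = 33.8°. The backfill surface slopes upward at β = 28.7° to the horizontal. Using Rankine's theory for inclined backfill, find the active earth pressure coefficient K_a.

K_a = cos β · (cos β − √(cos²β − cos²φ)) / (cos β + √(cos²β − cos²φ)).
cos β = 0.8771, cos φ = 0.8310, √(cos²β − cos²φ) = 0.2808.
K_a = 0.8771 × (0.8771 − 0.2808)/(0.8771 + 0.2808) = 0.4517.

0.452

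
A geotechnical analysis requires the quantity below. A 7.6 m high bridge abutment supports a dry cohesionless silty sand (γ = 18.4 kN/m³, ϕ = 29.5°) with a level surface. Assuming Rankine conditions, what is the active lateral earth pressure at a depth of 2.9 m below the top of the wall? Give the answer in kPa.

K_a = (1 − sin φ)/(1 + sin φ) = 0.3401.
σ_h = K_a γ z = 0.3401 × 18.4 × 2.9 = 18.15 kPa.

18.1 kPa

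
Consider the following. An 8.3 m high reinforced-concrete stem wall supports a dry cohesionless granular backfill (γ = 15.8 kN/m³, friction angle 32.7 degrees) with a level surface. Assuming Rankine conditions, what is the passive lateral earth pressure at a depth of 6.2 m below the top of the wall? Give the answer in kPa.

K_p = (1 + sin φ)/(1 − sin φ) = 3.350.
σ_h = K_p γ z = 3.350 × 15.8 × 6.2 = 328.2 kPa.

328 kPa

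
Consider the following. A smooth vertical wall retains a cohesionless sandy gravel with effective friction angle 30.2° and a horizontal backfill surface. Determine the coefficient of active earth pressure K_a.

0.331

K_a = (1 − sin φ)/(1 + sin φ) = (1 − sin 30.2°)/(1 + sin 30.2°) = 0.3307.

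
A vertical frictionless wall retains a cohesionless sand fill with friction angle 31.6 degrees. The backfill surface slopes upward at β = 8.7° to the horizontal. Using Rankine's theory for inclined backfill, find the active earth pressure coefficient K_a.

0.323

K_a = cos β · (cos β − √(cos²β − cos²φ)) / (cos β + √(cos²β − cos²φ)).
cos β = 0.9885, cos φ = 0.8517, √(cos²β − cos²φ) = 0.5017.
K_a = 0.9885 × (0.9885 − 0.5017)/(0.9885 + 0.5017) = 0.3229.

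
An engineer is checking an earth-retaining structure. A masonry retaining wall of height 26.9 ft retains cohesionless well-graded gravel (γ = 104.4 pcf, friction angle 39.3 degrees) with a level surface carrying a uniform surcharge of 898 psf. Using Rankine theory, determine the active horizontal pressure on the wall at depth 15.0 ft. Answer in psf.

553 psf

K_a = (1 − sin φ)/(1 + sin φ) = 0.2245.
σ_v = γz + q = 104.4 × 15.0 + 898 = 2464 psf.
σ_h = K_a σ_v = 0.2245 × 2464 = 553.1 psf.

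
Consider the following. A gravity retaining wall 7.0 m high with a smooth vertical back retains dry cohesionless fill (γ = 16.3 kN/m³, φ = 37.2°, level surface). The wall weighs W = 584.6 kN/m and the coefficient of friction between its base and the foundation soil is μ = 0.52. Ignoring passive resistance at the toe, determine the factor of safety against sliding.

K_a = tan²(45° − 37.2°/2) = 0.2464.
P_a = ½K_aγH² = 0.5×0.2464×16.3×7.0² = 98.41 kN/m, acting at H/3 = 2.333 m above the base.
FS_sliding = μW / P_a = 0.52×584.6 / 98.41 = 3.089.

3.09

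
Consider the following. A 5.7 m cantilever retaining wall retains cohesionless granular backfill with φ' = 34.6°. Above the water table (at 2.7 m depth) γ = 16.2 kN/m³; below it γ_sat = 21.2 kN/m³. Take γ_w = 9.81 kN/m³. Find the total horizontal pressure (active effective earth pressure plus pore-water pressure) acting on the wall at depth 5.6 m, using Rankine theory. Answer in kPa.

49.6 kPa

K_a = (1 − sin φ)/(1 + sin φ) = 0.2756.
γ' = 21.2 − 9.81 = 11.39 kN/m³.
Effective vertical stress at 5.6 m: σ'_v = 16.2×2.7 + 11.39×2.90 = 76.77 kPa.
σ'_h = K_a σ'_v = 0.2756 × 76.77 = 21.16 kPa; u = γ_w × 2.90 = 28.45 kPa.
Total σ_h = 21.16 + 28.45 = 49.61 kPa.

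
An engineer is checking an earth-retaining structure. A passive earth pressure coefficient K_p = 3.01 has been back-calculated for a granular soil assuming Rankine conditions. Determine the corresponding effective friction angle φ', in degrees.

30.1°

K_p = (1+sin φ)/(1−sin φ) ⇒ sin φ = (K_p − 1)/(K_p + 1) = 0.5012.
φ = arcsin(0.5012) = 30.08°.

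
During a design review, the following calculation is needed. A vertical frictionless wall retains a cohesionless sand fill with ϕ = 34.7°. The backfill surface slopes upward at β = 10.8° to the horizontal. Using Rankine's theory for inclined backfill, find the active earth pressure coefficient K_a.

K_a = cos β · (cos β − √(cos²β − cos²φ)) / (cos β + √(cos²β − cos²φ)).
cos β = 0.9823, cos φ = 0.8221, √(cos²β − cos²φ) = 0.5376.
K_a = 0.9823 × (0.9823 − 0.5376)/(0.9823 + 0.5376) = 0.2874.

0.287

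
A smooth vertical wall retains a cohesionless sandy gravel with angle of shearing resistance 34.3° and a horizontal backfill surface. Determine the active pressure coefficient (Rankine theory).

0.279

K_a = tan²(45° − φ/2) = tan²(27.85°) = 0.2792.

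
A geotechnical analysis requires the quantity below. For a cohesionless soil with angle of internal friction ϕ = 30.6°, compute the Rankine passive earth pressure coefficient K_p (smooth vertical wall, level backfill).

3.07

K_p = (1 + sin φ)/(1 − sin φ) = tan²(45° + 30.6°/2) = 3.074.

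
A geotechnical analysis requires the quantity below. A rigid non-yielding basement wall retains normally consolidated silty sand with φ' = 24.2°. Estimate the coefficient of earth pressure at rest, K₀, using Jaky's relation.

0.590

K₀ = 1 − sin φ' = 1 − sin 24.2° = 0.5901.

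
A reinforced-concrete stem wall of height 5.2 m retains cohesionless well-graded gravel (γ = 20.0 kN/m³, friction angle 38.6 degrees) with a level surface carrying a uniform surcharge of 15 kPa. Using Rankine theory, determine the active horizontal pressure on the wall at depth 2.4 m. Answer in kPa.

K_a = (1 − sin φ)/(1 + sin φ) = 0.2316.
σ_v = γz + q = 20.0 × 2.4 + 15 = 63.00 kPa.
σ_h = K_a σ_v = 0.2316 × 63.00 = 14.59 kPa.

14.6 kPa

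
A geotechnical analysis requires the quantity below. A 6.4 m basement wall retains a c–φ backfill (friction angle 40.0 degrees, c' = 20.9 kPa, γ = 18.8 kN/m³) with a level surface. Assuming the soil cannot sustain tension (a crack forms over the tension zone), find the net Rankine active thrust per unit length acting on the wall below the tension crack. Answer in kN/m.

5.44 kN/m

K_a = 0.2174; √K_a = 0.4663.
Tension-crack depth z_c = 2c/(γ√K_a) = 2×20.9/(18.8×0.4663) = 4.768 m.
σ_a at base = K_a γ H − 2c√K_a = 0.2174×18.8×6.4 − 2×20.9×0.4663 = 6.671 kPa.
P_a = ½ × 6.671 × (H − z_c) = 0.5×6.671×1.632 = 5.443 kN/m.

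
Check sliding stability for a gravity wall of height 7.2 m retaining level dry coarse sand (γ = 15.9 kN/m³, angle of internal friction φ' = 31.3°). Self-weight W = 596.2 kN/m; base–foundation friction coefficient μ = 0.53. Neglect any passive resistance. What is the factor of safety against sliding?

2.42

K_a = tan²(45° − 31.3°/2) = 0.3162.
P_a = ½K_aγH² = 0.5×0.3162×15.9×7.2² = 130.3 kN/m, acting at H/3 = 2.400 m above the base.
FS_sliding = μW / P_a = 0.53×596.2 / 130.3 = 2.425.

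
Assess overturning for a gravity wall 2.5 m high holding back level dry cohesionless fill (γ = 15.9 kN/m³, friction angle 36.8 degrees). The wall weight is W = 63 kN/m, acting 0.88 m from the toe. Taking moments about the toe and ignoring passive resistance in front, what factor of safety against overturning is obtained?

K_a = tan²(45° − 36.8°/2) = 0.2508.
P_a = ½K_aγH² = 0.5×0.2508×15.9×2.5² = 12.46 kN/m, acting at H/3 = 0.8333 m above the base.
Overturning moment M_o = P_a × H/3 = 12.46 × 0.8333 = 10.38.
Resisting moment M_r = W × 0.88 = 63 × 0.88 = 55.44.
FS_overturning = M_r/M_o = 55.44/10.38 = 5.339.

5.34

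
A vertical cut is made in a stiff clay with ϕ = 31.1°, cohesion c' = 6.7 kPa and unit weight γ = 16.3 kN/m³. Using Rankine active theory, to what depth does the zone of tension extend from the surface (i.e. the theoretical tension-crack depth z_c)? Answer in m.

K_a = tan²(45° − 31.1°/2) = 0.3188; √K_a = 0.5646.
The active pressure is zero where K_a γ z = 2c√K_a, so z_c = 2c/(γ√K_a) = 2×6.7/(16.3×0.5646) = 1.456 m.

1.46 m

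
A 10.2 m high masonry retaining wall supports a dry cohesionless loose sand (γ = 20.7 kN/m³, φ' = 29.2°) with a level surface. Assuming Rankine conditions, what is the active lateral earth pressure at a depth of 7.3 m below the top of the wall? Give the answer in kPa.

52.0 kPa

K_a = (1 − sin φ)/(1 + sin φ) = 0.3442.
σ_h = K_a γ z = 0.3442 × 20.7 × 7.3 = 52.01 kPa.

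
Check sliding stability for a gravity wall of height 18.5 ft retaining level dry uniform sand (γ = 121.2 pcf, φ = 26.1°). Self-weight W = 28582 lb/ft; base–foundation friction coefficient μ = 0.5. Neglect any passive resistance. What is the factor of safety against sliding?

K_a = tan²(45° − 26.1°/2) = 0.3889.
P_a = ½K_aγH² = 0.5×0.3889×121.2×18.5² = 8067 lb/ft, acting at H/3 = 6.167 ft above the base.
FS_sliding = μW / P_a = 0.5×28582 / 8067 = 1.772.

1.77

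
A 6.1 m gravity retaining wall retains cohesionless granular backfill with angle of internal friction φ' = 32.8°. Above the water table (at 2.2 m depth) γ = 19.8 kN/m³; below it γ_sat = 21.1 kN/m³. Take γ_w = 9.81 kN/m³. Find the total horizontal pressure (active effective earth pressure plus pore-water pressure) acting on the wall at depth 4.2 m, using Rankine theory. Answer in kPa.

K_a = (1 − sin φ)/(1 + sin φ) = 0.2973.
γ' = 21.1 − 9.81 = 11.29 kN/m³.
Effective vertical stress at 4.2 m: σ'_v = 19.8×2.2 + 11.29×2.00 = 66.14 kPa.
σ'_h = K_a σ'_v = 0.2973 × 66.14 = 19.66 kPa; u = γ_w × 2.00 = 19.62 kPa.
Total σ_h = 19.66 + 19.62 = 39.28 kPa.

39.3 kPa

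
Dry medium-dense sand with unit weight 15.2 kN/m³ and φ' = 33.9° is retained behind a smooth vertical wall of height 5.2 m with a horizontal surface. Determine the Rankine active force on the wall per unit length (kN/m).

K_a = tan²(45° − φ/2) = 0.2839.
P_a = ½ K_a γ H² = 0.5 × 0.2839 × 15.2 × 5.2² = 58.34 kN/m.

58.3 kN/m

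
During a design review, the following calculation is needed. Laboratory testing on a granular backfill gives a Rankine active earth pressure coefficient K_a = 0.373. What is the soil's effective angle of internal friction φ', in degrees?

K_a = tan²(45° − φ/2) ⇒ 45° − φ/2 = arctan(√0.373) = 31.41°.
φ = 2(45° − 31.41°) = 27.17°.

27.2°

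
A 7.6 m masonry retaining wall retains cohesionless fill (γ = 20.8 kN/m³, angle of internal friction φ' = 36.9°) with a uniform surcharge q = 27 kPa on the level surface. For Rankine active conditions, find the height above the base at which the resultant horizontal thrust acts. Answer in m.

K_a = 0.2497.
Triangular part P₁ = ½K_aγH² = 150.0 at H/3 = 2.533 m; rectangular part P₂ = K_a q H = 51.23 at H/2 = 3.800 m.
ȳ = (P₁·2.533 + P₂·3.800)/(P₁+P₂) = 2.856 m.

2.86 m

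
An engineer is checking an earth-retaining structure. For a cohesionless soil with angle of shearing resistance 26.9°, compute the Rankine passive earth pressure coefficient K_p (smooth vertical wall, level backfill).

K_p = (1 + sin φ)/(1 − sin φ) = tan²(45° + 26.9°/2) = 2.653.

2.65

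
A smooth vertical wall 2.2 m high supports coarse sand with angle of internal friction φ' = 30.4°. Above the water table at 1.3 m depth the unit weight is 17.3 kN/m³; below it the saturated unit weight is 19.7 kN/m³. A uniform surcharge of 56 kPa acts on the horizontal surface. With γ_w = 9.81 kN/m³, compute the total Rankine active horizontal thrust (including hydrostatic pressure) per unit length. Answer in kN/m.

K_a = tan²(45° − φ/2) = 0.3280.
γ' = 19.7 − 9.81 = 9.890 kN/m³. h₂ = H − d_w = 0.9 m.
σ'_h: at surface K_a·q = 18.37; at WT K_a(q+γd_w) = 25.74; at base K_a(q+γd_w+γ'h₂) = 28.66 kPa.
P₁ = ½(18.37+25.74)×1.3 = 28.67; P₂ = ½(25.74+28.66)×0.9 = 24.48; P_w = ½γ_w h₂² = 3.973.
Total = 28.67+24.48+3.973 = 57.13 kN/m.

57.1 kN/m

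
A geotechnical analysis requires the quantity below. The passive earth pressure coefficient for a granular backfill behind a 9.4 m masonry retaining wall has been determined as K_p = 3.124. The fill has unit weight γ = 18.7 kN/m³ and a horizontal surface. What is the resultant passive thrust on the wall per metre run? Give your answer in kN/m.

2580 kN/m

P = ½ K_p γ H² = 0.5 × 3.124 × 18.7 × 9.4² = 2581 kN/m.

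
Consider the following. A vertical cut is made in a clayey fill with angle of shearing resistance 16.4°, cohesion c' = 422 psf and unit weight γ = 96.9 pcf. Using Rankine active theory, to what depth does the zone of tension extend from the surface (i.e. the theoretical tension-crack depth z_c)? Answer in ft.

K_a = tan²(45° − 16.4°/2) = 0.5596; √K_a = 0.7481.
The active pressure is zero where K_a γ z = 2c√K_a, so z_c = 2c/(γ√K_a) = 2×422/(96.9×0.7481) = 11.64 ft.

11.6 ft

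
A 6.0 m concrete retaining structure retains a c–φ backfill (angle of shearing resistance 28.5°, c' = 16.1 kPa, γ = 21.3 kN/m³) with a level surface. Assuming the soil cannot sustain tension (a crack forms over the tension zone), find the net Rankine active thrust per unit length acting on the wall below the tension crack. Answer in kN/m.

45.1 kN/m

K_a = 0.3540; √K_a = 0.5949.
Tension-crack depth z_c = 2c/(γ√K_a) = 2×16.1/(21.3×0.5949) = 2.541 m.
σ_a at base = K_a γ H − 2c√K_a = 0.3540×21.3×6.0 − 2×16.1×0.5949 = 26.08 kPa.
P_a = ½ × 26.08 × (H − z_c) = 0.5×26.08×3.459 = 45.10 kN/m.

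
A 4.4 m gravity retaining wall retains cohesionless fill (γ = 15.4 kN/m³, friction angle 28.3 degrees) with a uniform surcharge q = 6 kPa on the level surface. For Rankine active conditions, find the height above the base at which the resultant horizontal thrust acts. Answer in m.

1.58 m

K_a = 0.3568.
Triangular part P₁ = ½K_aγH² = 53.18 at H/3 = 1.467 m; rectangular part P₂ = K_a q H = 9.419 at H/2 = 2.200 m.
ȳ = (P₁·1.467 + P₂·2.200)/(P₁+P₂) = 1.577 m.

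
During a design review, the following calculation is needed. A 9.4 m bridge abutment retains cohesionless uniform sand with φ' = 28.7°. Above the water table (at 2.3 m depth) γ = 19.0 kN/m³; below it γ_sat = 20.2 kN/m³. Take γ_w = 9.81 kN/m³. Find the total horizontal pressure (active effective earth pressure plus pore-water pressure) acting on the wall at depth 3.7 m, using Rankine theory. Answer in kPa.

K_a = (1 − sin φ)/(1 + sin φ) = 0.3511.
γ' = 20.2 − 9.81 = 10.39 kN/m³.
Effective vertical stress at 3.7 m: σ'_v = 19.0×2.3 + 10.39×1.40 = 58.25 kPa.
σ'_h = K_a σ'_v = 0.3511 × 58.25 = 20.45 kPa; u = γ_w × 1.40 = 13.73 kPa.
Total σ_h = 20.45 + 13.73 = 34.19 kPa.

34.2 kPa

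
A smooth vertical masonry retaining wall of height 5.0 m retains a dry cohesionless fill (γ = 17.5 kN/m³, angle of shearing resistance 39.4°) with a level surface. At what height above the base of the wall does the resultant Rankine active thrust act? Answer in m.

1.67 m

K_a = 0.2234.
The pressure distribution is triangular, so the resultant acts at H/3 above the base = 5.0/3 = 1.667 m.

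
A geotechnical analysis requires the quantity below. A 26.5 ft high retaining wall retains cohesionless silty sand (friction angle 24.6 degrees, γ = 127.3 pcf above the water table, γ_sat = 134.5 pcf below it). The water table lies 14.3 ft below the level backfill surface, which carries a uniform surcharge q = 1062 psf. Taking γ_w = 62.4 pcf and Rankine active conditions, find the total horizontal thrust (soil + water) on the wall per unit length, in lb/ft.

K_a = tan²(45° − φ/2) = 0.4121.
γ' = 134.5 − 62.4 = 72.10 pcf. h₂ = H − d_w = 12.2 ft.
σ'_h: at surface K_a·q = 437.7; at WT K_a(q+γd_w) = 1188; at base K_a(q+γd_w+γ'h₂) = 1551 psf.
P₁ = ½(437.7+1188)×14.3 = 11620; P₂ = ½(1188+1551)×12.2 = 16700; P_w = ½γ_w h₂² = 4644.
Total = 11620+16700+4644 = 32970 lb/ft.

33000 lb/ft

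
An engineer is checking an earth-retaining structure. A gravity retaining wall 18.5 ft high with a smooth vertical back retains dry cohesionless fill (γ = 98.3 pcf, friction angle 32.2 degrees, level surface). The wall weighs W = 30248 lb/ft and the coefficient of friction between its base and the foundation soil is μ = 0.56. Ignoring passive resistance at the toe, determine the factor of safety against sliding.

K_a = tan²(45° − 32.2°/2) = 0.3047.
P_a = ½K_aγH² = 0.5×0.3047×98.3×18.5² = 5126 lb/ft, acting at H/3 = 6.167 ft above the base.
FS_sliding = μW / P_a = 0.56×30248 / 5126 = 3.304.

3.30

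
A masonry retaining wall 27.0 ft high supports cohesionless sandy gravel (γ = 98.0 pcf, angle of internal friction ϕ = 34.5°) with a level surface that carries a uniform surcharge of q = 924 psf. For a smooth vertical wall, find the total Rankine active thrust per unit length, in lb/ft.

16800 lb/ft

K_a = tan²(45° − φ/2) = 0.2768.
Soil triangle: ½ K_a γ H² = 0.5×0.2768×98.0×27.0² = 9888 lb/ft.
Surcharge rectangle: K_a q H = 0.2768×924×27.0 = 6906 lb/ft.
Total = 9888 + 6906 = 16790 lb/ft.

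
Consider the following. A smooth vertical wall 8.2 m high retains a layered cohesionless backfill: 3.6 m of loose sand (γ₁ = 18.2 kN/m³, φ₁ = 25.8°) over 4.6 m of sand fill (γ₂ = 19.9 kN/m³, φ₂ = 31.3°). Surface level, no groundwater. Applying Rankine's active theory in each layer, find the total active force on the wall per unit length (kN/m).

208 kN/m

K_a1 = tan²(45°−25.8°/2) = 0.3935; K_a2 = tan²(45°−31.3°/2) = 0.3162.
Layer 1: σ at base = K_a1 γ₁ h₁ = 25.78 kPa; P₁ = ½×25.78×3.6 = 46.41.
Layer 2: σ_v at top = γ₁h₁ = 65.52; σ_h top = K_a2×65.52 = 20.72; σ_h base = K_a2×(65.52+19.9×4.6) = 49.66.
P₂ = ½(20.72+49.66)×4.6 = 161.9. Total P_a = 46.41+161.9 = 208.3 kN/m.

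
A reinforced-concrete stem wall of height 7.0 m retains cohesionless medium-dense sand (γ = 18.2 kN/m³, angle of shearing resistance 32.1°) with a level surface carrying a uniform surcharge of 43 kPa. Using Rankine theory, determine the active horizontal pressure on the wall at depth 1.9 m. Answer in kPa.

K_a = (1 − sin φ)/(1 + sin φ) = 0.3060.
σ_v = γz + q = 18.2 × 1.9 + 43 = 77.58 kPa.
σ_h = K_a σ_v = 0.3060 × 77.58 = 23.74 kPa.

23.7 kPa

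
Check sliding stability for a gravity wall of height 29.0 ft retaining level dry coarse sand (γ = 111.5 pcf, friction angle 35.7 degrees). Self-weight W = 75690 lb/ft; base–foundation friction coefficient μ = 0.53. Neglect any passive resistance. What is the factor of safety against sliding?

K_a = tan²(45° − 35.7°/2) = 0.2630.
P_a = ½K_aγH² = 0.5×0.2630×111.5×29.0² = 12330 lb/ft, acting at H/3 = 9.667 ft above the base.
FS_sliding = μW / P_a = 0.53×75690 / 12330 = 3.253.

3.25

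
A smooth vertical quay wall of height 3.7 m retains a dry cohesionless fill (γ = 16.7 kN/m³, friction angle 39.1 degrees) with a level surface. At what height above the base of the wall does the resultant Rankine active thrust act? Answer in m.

1.23 m

K_a = 0.2265.
The pressure distribution is triangular, so the resultant acts at H/3 above the base = 3.7/3 = 1.233 m.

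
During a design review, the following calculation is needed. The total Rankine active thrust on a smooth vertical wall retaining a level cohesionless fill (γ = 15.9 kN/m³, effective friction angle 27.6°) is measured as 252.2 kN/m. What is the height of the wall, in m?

9.30 m

K_a = 0.3668. P_a = ½ K_a γ H² ⇒ H = √(2P_a/(K_a γ)).
H = √(2×252.2/(0.3668×15.9)) = 9.300 m.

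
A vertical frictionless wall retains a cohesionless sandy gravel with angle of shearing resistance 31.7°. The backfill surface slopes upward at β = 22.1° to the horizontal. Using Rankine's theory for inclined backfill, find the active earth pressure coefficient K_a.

K_a = cos β · (cos β − √(cos²β − cos²φ)) / (cos β + √(cos²β − cos²φ)).
cos β = 0.9265, cos φ = 0.8508, √(cos²β − cos²φ) = 0.3668.
K_a = 0.9265 × (0.9265 − 0.3668)/(0.9265 + 0.3668) = 0.4009.

0.401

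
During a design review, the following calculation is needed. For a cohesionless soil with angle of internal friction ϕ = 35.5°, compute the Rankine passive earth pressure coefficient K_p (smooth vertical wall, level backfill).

3.77

K_p = (1 + sin φ)/(1 − sin φ) = tan²(45° + 35.5°/2) = 3.770.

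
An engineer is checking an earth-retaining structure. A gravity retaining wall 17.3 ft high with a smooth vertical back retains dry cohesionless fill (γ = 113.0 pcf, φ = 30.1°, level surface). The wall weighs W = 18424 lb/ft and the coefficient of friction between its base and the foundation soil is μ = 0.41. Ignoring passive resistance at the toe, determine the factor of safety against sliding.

1.35

K_a = tan²(45° − 30.1°/2) = 0.3320.
P_a = ½K_aγH² = 0.5×0.3320×113.0×17.3² = 5614 lb/ft, acting at H/3 = 5.767 ft above the base.
FS_sliding = μW / P_a = 0.41×18424 / 5614 = 1.346.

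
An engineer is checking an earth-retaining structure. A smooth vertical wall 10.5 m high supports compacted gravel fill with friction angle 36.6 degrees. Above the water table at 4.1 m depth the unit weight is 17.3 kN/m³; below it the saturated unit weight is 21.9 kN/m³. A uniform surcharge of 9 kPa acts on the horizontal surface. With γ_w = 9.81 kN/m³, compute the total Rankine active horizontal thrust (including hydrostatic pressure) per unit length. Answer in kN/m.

439 kN/m

K_a = tan²(45° − φ/2) = 0.2530.
γ' = 21.9 − 9.81 = 12.09 kN/m³. h₂ = H − d_w = 6.4 m.
σ'_h: at surface K_a·q = 2.277; at WT K_a(q+γd_w) = 20.22; at base K_a(q+γd_w+γ'h₂) = 39.79 kPa.
P₁ = ½(2.277+20.22)×4.1 = 46.12; P₂ = ½(20.22+39.79)×6.4 = 192.0; P_w = ½γ_w h₂² = 200.9.
Total = 46.12+192.0+200.9 = 439.1 kN/m.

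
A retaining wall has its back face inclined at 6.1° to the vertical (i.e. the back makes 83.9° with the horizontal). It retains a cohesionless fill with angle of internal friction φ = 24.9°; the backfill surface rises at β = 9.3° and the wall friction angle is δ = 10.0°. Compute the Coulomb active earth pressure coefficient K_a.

K_a = sin²(α+φ) / [sin²α · sin(α−δ) · (1 + √{sin(φ+δ)sin(φ−β) / (sin(α−δ)sin(α+β))})²].
With α = 83.9°, φ = 24.9°, δ = 10.0°, β = 9.3°: K_a = 0.4810.

0.481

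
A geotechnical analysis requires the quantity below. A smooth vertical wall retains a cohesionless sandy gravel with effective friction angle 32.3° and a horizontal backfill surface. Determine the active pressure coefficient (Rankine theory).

0.303

K_a = tan²(45° − φ/2) = tan²(28.85°) = 0.3035.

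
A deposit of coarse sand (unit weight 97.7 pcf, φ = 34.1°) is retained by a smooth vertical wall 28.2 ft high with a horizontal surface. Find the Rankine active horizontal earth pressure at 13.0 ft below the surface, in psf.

K_a = (1 − sin φ)/(1 + sin φ) = 0.2815.
σ_h = K_a γ z = 0.2815 × 97.7 × 13.0 = 357.6 psf.

358 psf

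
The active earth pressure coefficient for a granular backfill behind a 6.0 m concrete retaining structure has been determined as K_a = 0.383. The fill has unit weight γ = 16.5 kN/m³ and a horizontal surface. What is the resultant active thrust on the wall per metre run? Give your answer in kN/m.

114 kN/m

P = ½ K_a γ H² = 0.5 × 0.383 × 16.5 × 6.0² = 113.8 kN/m.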